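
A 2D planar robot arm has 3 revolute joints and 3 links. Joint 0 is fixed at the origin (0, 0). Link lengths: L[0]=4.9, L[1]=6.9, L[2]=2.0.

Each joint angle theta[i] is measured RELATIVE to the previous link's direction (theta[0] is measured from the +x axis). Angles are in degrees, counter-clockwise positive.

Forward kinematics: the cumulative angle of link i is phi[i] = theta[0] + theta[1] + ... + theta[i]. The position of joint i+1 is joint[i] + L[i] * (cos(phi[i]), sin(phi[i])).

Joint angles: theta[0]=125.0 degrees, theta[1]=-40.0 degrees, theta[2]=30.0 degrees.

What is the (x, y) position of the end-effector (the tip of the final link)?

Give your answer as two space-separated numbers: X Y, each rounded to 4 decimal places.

joint[0] = (0.0000, 0.0000)  (base)
link 0: phi[0] = 125 = 125 deg
  cos(125 deg) = -0.5736, sin(125 deg) = 0.8192
  joint[1] = (0.0000, 0.0000) + 4.9 * (-0.5736, 0.8192) = (0.0000 + -2.8105, 0.0000 + 4.0138) = (-2.8105, 4.0138)
link 1: phi[1] = 125 + -40 = 85 deg
  cos(85 deg) = 0.0872, sin(85 deg) = 0.9962
  joint[2] = (-2.8105, 4.0138) + 6.9 * (0.0872, 0.9962) = (-2.8105 + 0.6014, 4.0138 + 6.8737) = (-2.2091, 10.8876)
link 2: phi[2] = 125 + -40 + 30 = 115 deg
  cos(115 deg) = -0.4226, sin(115 deg) = 0.9063
  joint[3] = (-2.2091, 10.8876) + 2 * (-0.4226, 0.9063) = (-2.2091 + -0.8452, 10.8876 + 1.8126) = (-3.0544, 12.7002)
End effector: (-3.0544, 12.7002)

Answer: -3.0544 12.7002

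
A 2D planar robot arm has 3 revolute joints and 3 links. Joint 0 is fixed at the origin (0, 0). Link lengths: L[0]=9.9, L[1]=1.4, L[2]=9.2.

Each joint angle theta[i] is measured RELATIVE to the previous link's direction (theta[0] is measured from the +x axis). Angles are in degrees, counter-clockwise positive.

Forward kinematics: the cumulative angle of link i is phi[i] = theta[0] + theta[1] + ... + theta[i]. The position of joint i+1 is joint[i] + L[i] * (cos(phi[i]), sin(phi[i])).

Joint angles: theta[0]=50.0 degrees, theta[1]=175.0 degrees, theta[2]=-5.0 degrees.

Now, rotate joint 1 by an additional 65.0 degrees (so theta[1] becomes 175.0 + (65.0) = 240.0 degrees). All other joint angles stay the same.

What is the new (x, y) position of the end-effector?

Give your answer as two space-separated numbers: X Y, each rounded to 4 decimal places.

Answer: 9.2236 -2.6182

Derivation:
joint[0] = (0.0000, 0.0000)  (base)
link 0: phi[0] = 50 = 50 deg
  cos(50 deg) = 0.6428, sin(50 deg) = 0.7660
  joint[1] = (0.0000, 0.0000) + 9.9 * (0.6428, 0.7660) = (0.0000 + 6.3636, 0.0000 + 7.5838) = (6.3636, 7.5838)
link 1: phi[1] = 50 + 240 = 290 deg
  cos(290 deg) = 0.3420, sin(290 deg) = -0.9397
  joint[2] = (6.3636, 7.5838) + 1.4 * (0.3420, -0.9397) = (6.3636 + 0.4788, 7.5838 + -1.3156) = (6.8424, 6.2683)
link 2: phi[2] = 50 + 240 + -5 = 285 deg
  cos(285 deg) = 0.2588, sin(285 deg) = -0.9659
  joint[3] = (6.8424, 6.2683) + 9.2 * (0.2588, -0.9659) = (6.8424 + 2.3811, 6.2683 + -8.8865) = (9.2236, -2.6182)
End effector: (9.2236, -2.6182)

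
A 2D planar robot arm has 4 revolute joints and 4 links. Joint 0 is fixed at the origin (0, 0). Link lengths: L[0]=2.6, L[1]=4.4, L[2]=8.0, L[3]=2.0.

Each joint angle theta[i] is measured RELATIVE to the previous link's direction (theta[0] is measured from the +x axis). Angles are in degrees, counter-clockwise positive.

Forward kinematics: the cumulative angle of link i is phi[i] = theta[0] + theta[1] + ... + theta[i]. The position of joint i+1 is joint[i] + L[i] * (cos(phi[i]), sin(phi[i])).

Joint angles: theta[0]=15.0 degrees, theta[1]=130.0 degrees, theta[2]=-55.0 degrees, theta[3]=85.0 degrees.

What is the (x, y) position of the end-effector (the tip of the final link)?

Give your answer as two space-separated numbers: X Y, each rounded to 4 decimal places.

joint[0] = (0.0000, 0.0000)  (base)
link 0: phi[0] = 15 = 15 deg
  cos(15 deg) = 0.9659, sin(15 deg) = 0.2588
  joint[1] = (0.0000, 0.0000) + 2.6 * (0.9659, 0.2588) = (0.0000 + 2.5114, 0.0000 + 0.6729) = (2.5114, 0.6729)
link 1: phi[1] = 15 + 130 = 145 deg
  cos(145 deg) = -0.8192, sin(145 deg) = 0.5736
  joint[2] = (2.5114, 0.6729) + 4.4 * (-0.8192, 0.5736) = (2.5114 + -3.6043, 0.6729 + 2.5237) = (-1.0929, 3.1967)
link 2: phi[2] = 15 + 130 + -55 = 90 deg
  cos(90 deg) = 0.0000, sin(90 deg) = 1.0000
  joint[3] = (-1.0929, 3.1967) + 8 * (0.0000, 1.0000) = (-1.0929 + 0.0000, 3.1967 + 8.0000) = (-1.0929, 11.1967)
link 3: phi[3] = 15 + 130 + -55 + 85 = 175 deg
  cos(175 deg) = -0.9962, sin(175 deg) = 0.0872
  joint[4] = (-1.0929, 11.1967) + 2 * (-0.9962, 0.0872) = (-1.0929 + -1.9924, 11.1967 + 0.1743) = (-3.0853, 11.3710)
End effector: (-3.0853, 11.3710)

Answer: -3.0853 11.3710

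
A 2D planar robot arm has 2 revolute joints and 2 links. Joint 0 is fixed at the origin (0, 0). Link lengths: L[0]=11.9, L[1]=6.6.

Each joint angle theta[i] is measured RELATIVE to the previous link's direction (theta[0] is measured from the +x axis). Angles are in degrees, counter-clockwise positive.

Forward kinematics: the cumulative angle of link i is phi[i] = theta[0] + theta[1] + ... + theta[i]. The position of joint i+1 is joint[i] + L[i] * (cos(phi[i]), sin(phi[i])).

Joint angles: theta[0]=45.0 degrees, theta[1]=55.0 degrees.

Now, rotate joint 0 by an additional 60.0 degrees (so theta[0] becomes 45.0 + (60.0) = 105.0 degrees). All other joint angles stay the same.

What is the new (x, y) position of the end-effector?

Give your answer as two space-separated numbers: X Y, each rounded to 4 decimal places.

joint[0] = (0.0000, 0.0000)  (base)
link 0: phi[0] = 105 = 105 deg
  cos(105 deg) = -0.2588, sin(105 deg) = 0.9659
  joint[1] = (0.0000, 0.0000) + 11.9 * (-0.2588, 0.9659) = (0.0000 + -3.0799, 0.0000 + 11.4945) = (-3.0799, 11.4945)
link 1: phi[1] = 105 + 55 = 160 deg
  cos(160 deg) = -0.9397, sin(160 deg) = 0.3420
  joint[2] = (-3.0799, 11.4945) + 6.6 * (-0.9397, 0.3420) = (-3.0799 + -6.2020, 11.4945 + 2.2573) = (-9.2819, 13.7519)
End effector: (-9.2819, 13.7519)

Answer: -9.2819 13.7519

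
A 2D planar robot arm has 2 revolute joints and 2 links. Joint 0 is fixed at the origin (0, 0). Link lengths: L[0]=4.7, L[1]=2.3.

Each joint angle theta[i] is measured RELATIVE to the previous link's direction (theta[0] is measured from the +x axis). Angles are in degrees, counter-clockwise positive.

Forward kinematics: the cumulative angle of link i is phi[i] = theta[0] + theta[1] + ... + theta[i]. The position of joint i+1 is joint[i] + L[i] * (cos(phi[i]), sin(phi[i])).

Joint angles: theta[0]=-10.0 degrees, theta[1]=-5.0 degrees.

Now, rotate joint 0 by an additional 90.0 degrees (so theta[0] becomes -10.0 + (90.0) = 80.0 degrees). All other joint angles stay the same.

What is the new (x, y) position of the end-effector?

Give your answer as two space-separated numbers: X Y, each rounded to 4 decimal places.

Answer: 1.4114 6.8502

Derivation:
joint[0] = (0.0000, 0.0000)  (base)
link 0: phi[0] = 80 = 80 deg
  cos(80 deg) = 0.1736, sin(80 deg) = 0.9848
  joint[1] = (0.0000, 0.0000) + 4.7 * (0.1736, 0.9848) = (0.0000 + 0.8161, 0.0000 + 4.6286) = (0.8161, 4.6286)
link 1: phi[1] = 80 + -5 = 75 deg
  cos(75 deg) = 0.2588, sin(75 deg) = 0.9659
  joint[2] = (0.8161, 4.6286) + 2.3 * (0.2588, 0.9659) = (0.8161 + 0.5953, 4.6286 + 2.2216) = (1.4114, 6.8502)
End effector: (1.4114, 6.8502)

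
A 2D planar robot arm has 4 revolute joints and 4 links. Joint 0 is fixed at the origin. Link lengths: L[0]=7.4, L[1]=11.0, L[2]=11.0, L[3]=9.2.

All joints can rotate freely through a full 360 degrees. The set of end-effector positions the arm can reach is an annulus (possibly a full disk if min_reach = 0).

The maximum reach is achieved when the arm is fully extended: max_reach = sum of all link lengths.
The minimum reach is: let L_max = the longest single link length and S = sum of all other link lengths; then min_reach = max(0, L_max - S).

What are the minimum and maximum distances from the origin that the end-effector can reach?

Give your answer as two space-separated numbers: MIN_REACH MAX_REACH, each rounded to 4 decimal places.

Link lengths: [7.4, 11.0, 11.0, 9.2]
max_reach = 7.4 + 11 + 11 + 9.2 = 38.6
L_max = max([7.4, 11.0, 11.0, 9.2]) = 11
S (sum of others) = 38.6 - 11 = 27.6
min_reach = max(0, 11 - 27.6) = max(0, -16.6) = 0

Answer: 0.0000 38.6000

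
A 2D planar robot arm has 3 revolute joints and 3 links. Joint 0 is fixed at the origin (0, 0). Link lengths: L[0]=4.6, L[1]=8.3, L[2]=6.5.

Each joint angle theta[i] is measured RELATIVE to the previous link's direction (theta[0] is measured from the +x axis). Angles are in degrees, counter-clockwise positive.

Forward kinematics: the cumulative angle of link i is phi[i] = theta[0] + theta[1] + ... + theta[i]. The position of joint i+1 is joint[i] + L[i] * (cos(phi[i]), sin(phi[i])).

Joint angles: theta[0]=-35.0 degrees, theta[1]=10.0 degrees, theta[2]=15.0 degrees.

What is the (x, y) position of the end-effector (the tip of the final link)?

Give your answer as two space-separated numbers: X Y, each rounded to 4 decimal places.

joint[0] = (0.0000, 0.0000)  (base)
link 0: phi[0] = -35 = -35 deg
  cos(-35 deg) = 0.8192, sin(-35 deg) = -0.5736
  joint[1] = (0.0000, 0.0000) + 4.6 * (0.8192, -0.5736) = (0.0000 + 3.7681, 0.0000 + -2.6385) = (3.7681, -2.6385)
link 1: phi[1] = -35 + 10 = -25 deg
  cos(-25 deg) = 0.9063, sin(-25 deg) = -0.4226
  joint[2] = (3.7681, -2.6385) + 8.3 * (0.9063, -0.4226) = (3.7681 + 7.5224, -2.6385 + -3.5077) = (11.2905, -6.1462)
link 2: phi[2] = -35 + 10 + 15 = -10 deg
  cos(-10 deg) = 0.9848, sin(-10 deg) = -0.1736
  joint[3] = (11.2905, -6.1462) + 6.5 * (0.9848, -0.1736) = (11.2905 + 6.4013, -6.1462 + -1.1287) = (17.6917, -7.2749)
End effector: (17.6917, -7.2749)

Answer: 17.6917 -7.2749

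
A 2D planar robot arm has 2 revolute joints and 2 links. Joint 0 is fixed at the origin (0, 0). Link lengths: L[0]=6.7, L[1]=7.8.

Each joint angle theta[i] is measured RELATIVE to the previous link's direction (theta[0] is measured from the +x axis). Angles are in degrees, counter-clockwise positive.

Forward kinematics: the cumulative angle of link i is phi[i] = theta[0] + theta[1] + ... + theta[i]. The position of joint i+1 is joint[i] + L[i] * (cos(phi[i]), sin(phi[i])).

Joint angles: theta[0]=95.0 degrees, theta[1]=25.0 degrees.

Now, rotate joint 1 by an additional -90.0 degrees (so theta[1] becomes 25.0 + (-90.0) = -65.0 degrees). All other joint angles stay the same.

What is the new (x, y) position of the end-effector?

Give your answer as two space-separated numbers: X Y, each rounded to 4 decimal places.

joint[0] = (0.0000, 0.0000)  (base)
link 0: phi[0] = 95 = 95 deg
  cos(95 deg) = -0.0872, sin(95 deg) = 0.9962
  joint[1] = (0.0000, 0.0000) + 6.7 * (-0.0872, 0.9962) = (0.0000 + -0.5839, 0.0000 + 6.6745) = (-0.5839, 6.6745)
link 1: phi[1] = 95 + -65 = 30 deg
  cos(30 deg) = 0.8660, sin(30 deg) = 0.5000
  joint[2] = (-0.5839, 6.6745) + 7.8 * (0.8660, 0.5000) = (-0.5839 + 6.7550, 6.6745 + 3.9000) = (6.1711, 10.5745)
End effector: (6.1711, 10.5745)

Answer: 6.1711 10.5745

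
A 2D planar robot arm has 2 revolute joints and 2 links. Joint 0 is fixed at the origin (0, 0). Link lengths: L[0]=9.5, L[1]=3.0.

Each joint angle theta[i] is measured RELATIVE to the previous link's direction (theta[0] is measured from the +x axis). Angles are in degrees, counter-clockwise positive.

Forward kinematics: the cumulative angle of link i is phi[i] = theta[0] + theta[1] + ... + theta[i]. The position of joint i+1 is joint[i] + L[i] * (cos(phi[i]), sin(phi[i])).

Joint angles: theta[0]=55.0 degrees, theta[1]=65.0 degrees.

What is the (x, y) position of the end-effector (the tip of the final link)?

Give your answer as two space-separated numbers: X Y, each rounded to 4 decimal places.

joint[0] = (0.0000, 0.0000)  (base)
link 0: phi[0] = 55 = 55 deg
  cos(55 deg) = 0.5736, sin(55 deg) = 0.8192
  joint[1] = (0.0000, 0.0000) + 9.5 * (0.5736, 0.8192) = (0.0000 + 5.4490, 0.0000 + 7.7819) = (5.4490, 7.7819)
link 1: phi[1] = 55 + 65 = 120 deg
  cos(120 deg) = -0.5000, sin(120 deg) = 0.8660
  joint[2] = (5.4490, 7.7819) + 3 * (-0.5000, 0.8660) = (5.4490 + -1.5000, 7.7819 + 2.5981) = (3.9490, 10.3800)
End effector: (3.9490, 10.3800)

Answer: 3.9490 10.3800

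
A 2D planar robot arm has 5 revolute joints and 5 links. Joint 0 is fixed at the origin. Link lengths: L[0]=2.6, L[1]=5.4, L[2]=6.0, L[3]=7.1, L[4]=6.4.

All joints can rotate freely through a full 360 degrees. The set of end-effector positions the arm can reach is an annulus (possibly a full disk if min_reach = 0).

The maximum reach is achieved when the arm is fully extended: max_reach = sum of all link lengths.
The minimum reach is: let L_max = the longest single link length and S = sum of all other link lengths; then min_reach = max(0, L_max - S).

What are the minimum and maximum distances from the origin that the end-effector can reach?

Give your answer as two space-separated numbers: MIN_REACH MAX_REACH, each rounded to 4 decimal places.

Link lengths: [2.6, 5.4, 6.0, 7.1, 6.4]
max_reach = 2.6 + 5.4 + 6 + 7.1 + 6.4 = 27.5
L_max = max([2.6, 5.4, 6.0, 7.1, 6.4]) = 7.1
S (sum of others) = 27.5 - 7.1 = 20.4
min_reach = max(0, 7.1 - 20.4) = max(0, -13.3) = 0

Answer: 0.0000 27.5000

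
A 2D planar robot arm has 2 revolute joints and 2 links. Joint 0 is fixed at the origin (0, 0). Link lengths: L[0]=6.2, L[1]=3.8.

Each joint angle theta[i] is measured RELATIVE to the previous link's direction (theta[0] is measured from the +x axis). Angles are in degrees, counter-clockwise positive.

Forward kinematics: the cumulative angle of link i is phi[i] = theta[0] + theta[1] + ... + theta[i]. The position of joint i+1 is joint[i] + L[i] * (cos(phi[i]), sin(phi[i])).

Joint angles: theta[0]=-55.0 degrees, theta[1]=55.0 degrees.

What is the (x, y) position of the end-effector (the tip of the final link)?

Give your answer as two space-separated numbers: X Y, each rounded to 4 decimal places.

Answer: 7.3562 -5.0787

Derivation:
joint[0] = (0.0000, 0.0000)  (base)
link 0: phi[0] = -55 = -55 deg
  cos(-55 deg) = 0.5736, sin(-55 deg) = -0.8192
  joint[1] = (0.0000, 0.0000) + 6.2 * (0.5736, -0.8192) = (0.0000 + 3.5562, 0.0000 + -5.0787) = (3.5562, -5.0787)
link 1: phi[1] = -55 + 55 = 0 deg
  cos(0 deg) = 1.0000, sin(0 deg) = 0.0000
  joint[2] = (3.5562, -5.0787) + 3.8 * (1.0000, 0.0000) = (3.5562 + 3.8000, -5.0787 + 0.0000) = (7.3562, -5.0787)
End effector: (7.3562, -5.0787)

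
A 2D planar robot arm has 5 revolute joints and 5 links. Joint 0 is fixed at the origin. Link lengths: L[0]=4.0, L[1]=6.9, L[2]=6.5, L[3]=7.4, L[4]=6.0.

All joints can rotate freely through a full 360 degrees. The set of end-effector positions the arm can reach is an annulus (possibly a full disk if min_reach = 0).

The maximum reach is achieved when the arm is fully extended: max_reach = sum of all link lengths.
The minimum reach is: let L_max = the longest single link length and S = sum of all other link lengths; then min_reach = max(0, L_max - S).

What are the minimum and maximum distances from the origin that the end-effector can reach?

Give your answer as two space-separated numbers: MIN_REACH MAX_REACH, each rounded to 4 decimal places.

Link lengths: [4.0, 6.9, 6.5, 7.4, 6.0]
max_reach = 4 + 6.9 + 6.5 + 7.4 + 6 = 30.8
L_max = max([4.0, 6.9, 6.5, 7.4, 6.0]) = 7.4
S (sum of others) = 30.8 - 7.4 = 23.4
min_reach = max(0, 7.4 - 23.4) = max(0, -16) = 0

Answer: 0.0000 30.8000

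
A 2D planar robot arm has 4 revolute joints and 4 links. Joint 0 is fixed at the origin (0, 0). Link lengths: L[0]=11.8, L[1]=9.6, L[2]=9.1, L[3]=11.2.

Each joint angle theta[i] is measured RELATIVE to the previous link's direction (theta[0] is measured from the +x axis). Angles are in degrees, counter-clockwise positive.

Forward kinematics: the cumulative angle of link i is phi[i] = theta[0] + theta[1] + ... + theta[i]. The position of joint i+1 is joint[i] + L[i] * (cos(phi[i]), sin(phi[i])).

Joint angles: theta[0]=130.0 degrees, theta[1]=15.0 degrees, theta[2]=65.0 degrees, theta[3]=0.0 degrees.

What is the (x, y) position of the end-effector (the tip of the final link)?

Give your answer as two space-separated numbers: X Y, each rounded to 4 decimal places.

joint[0] = (0.0000, 0.0000)  (base)
link 0: phi[0] = 130 = 130 deg
  cos(130 deg) = -0.6428, sin(130 deg) = 0.7660
  joint[1] = (0.0000, 0.0000) + 11.8 * (-0.6428, 0.7660) = (0.0000 + -7.5849, 0.0000 + 9.0393) = (-7.5849, 9.0393)
link 1: phi[1] = 130 + 15 = 145 deg
  cos(145 deg) = -0.8192, sin(145 deg) = 0.5736
  joint[2] = (-7.5849, 9.0393) + 9.6 * (-0.8192, 0.5736) = (-7.5849 + -7.8639, 9.0393 + 5.5063) = (-15.4488, 14.5457)
link 2: phi[2] = 130 + 15 + 65 = 210 deg
  cos(210 deg) = -0.8660, sin(210 deg) = -0.5000
  joint[3] = (-15.4488, 14.5457) + 9.1 * (-0.8660, -0.5000) = (-15.4488 + -7.8808, 14.5457 + -4.5500) = (-23.3296, 9.9957)
link 3: phi[3] = 130 + 15 + 65 + 0 = 210 deg
  cos(210 deg) = -0.8660, sin(210 deg) = -0.5000
  joint[4] = (-23.3296, 9.9957) + 11.2 * (-0.8660, -0.5000) = (-23.3296 + -9.6995, 9.9957 + -5.6000) = (-33.0291, 4.3957)
End effector: (-33.0291, 4.3957)

Answer: -33.0291 4.3957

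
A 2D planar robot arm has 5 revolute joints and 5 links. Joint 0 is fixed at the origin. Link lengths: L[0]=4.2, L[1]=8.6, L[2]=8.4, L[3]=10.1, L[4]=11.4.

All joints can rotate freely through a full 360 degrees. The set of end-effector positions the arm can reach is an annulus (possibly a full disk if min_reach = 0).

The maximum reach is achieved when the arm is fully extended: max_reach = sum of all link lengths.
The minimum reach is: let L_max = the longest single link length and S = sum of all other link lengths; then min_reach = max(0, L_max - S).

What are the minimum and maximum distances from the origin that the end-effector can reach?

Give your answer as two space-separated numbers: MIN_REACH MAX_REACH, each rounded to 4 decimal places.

Answer: 0.0000 42.7000

Derivation:
Link lengths: [4.2, 8.6, 8.4, 10.1, 11.4]
max_reach = 4.2 + 8.6 + 8.4 + 10.1 + 11.4 = 42.7
L_max = max([4.2, 8.6, 8.4, 10.1, 11.4]) = 11.4
S (sum of others) = 42.7 - 11.4 = 31.3
min_reach = max(0, 11.4 - 31.3) = max(0, -19.9) = 0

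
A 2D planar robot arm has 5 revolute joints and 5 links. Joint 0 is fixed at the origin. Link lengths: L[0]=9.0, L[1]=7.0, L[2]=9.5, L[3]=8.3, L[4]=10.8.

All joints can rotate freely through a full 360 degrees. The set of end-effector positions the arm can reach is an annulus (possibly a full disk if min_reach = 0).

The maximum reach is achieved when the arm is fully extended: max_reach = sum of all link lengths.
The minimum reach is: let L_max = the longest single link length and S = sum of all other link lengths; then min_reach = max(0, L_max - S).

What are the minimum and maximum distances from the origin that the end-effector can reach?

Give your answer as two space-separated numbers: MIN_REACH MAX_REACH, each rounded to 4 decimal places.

Link lengths: [9.0, 7.0, 9.5, 8.3, 10.8]
max_reach = 9 + 7 + 9.5 + 8.3 + 10.8 = 44.6
L_max = max([9.0, 7.0, 9.5, 8.3, 10.8]) = 10.8
S (sum of others) = 44.6 - 10.8 = 33.8
min_reach = max(0, 10.8 - 33.8) = max(0, -23) = 0

Answer: 0.0000 44.6000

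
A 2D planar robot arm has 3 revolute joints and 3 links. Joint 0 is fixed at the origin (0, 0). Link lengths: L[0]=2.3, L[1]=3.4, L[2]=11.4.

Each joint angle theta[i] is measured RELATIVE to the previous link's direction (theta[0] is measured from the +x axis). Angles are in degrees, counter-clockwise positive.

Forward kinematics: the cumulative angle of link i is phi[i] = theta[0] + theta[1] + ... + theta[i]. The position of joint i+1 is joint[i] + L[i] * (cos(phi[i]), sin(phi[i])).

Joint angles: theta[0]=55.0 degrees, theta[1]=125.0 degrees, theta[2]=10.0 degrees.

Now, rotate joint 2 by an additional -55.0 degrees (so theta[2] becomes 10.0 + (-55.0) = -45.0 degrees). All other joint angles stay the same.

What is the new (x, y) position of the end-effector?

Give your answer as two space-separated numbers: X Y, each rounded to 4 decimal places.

Answer: -10.1418 9.9451

Derivation:
joint[0] = (0.0000, 0.0000)  (base)
link 0: phi[0] = 55 = 55 deg
  cos(55 deg) = 0.5736, sin(55 deg) = 0.8192
  joint[1] = (0.0000, 0.0000) + 2.3 * (0.5736, 0.8192) = (0.0000 + 1.3192, 0.0000 + 1.8840) = (1.3192, 1.8840)
link 1: phi[1] = 55 + 125 = 180 deg
  cos(180 deg) = -1.0000, sin(180 deg) = 0.0000
  joint[2] = (1.3192, 1.8840) + 3.4 * (-1.0000, 0.0000) = (1.3192 + -3.4000, 1.8840 + 0.0000) = (-2.0808, 1.8840)
link 2: phi[2] = 55 + 125 + -45 = 135 deg
  cos(135 deg) = -0.7071, sin(135 deg) = 0.7071
  joint[3] = (-2.0808, 1.8840) + 11.4 * (-0.7071, 0.7071) = (-2.0808 + -8.0610, 1.8840 + 8.0610) = (-10.1418, 9.9451)
End effector: (-10.1418, 9.9451)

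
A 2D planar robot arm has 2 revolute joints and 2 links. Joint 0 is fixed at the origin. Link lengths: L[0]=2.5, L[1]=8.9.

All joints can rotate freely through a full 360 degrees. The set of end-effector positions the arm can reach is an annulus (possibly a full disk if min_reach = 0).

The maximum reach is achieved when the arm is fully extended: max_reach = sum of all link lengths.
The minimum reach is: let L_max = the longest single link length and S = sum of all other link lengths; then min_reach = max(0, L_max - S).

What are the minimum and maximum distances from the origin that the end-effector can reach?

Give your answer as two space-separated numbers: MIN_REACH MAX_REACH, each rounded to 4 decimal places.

Answer: 6.4000 11.4000

Derivation:
Link lengths: [2.5, 8.9]
max_reach = 2.5 + 8.9 = 11.4
L_max = max([2.5, 8.9]) = 8.9
S (sum of others) = 11.4 - 8.9 = 2.5
min_reach = max(0, 8.9 - 2.5) = max(0, 6.4) = 6.4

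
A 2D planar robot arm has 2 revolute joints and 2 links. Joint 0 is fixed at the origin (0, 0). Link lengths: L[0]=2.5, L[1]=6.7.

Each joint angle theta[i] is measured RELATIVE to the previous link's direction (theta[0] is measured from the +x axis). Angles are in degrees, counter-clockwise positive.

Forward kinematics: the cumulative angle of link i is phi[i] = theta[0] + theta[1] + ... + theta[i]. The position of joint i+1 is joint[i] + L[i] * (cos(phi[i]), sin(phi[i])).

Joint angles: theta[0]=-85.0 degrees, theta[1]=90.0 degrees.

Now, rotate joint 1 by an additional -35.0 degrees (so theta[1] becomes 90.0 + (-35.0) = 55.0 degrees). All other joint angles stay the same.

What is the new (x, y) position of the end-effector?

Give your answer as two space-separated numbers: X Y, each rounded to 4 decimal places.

Answer: 6.0203 -5.8405

Derivation:
joint[0] = (0.0000, 0.0000)  (base)
link 0: phi[0] = -85 = -85 deg
  cos(-85 deg) = 0.0872, sin(-85 deg) = -0.9962
  joint[1] = (0.0000, 0.0000) + 2.5 * (0.0872, -0.9962) = (0.0000 + 0.2179, 0.0000 + -2.4905) = (0.2179, -2.4905)
link 1: phi[1] = -85 + 55 = -30 deg
  cos(-30 deg) = 0.8660, sin(-30 deg) = -0.5000
  joint[2] = (0.2179, -2.4905) + 6.7 * (0.8660, -0.5000) = (0.2179 + 5.8024, -2.4905 + -3.3500) = (6.0203, -5.8405)
End effector: (6.0203, -5.8405)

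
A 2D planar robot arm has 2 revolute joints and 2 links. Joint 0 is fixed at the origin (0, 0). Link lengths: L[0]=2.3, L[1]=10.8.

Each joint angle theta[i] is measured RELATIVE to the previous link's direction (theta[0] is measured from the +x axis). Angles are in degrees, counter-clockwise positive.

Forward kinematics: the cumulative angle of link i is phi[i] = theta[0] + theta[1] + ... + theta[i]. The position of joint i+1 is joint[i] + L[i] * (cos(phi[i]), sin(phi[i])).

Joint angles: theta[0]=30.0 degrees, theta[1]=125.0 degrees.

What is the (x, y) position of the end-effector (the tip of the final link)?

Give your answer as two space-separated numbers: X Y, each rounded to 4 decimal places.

Answer: -7.7963 5.7143

Derivation:
joint[0] = (0.0000, 0.0000)  (base)
link 0: phi[0] = 30 = 30 deg
  cos(30 deg) = 0.8660, sin(30 deg) = 0.5000
  joint[1] = (0.0000, 0.0000) + 2.3 * (0.8660, 0.5000) = (0.0000 + 1.9919, 0.0000 + 1.1500) = (1.9919, 1.1500)
link 1: phi[1] = 30 + 125 = 155 deg
  cos(155 deg) = -0.9063, sin(155 deg) = 0.4226
  joint[2] = (1.9919, 1.1500) + 10.8 * (-0.9063, 0.4226) = (1.9919 + -9.7881, 1.1500 + 4.5643) = (-7.7963, 5.7143)
End effector: (-7.7963, 5.7143)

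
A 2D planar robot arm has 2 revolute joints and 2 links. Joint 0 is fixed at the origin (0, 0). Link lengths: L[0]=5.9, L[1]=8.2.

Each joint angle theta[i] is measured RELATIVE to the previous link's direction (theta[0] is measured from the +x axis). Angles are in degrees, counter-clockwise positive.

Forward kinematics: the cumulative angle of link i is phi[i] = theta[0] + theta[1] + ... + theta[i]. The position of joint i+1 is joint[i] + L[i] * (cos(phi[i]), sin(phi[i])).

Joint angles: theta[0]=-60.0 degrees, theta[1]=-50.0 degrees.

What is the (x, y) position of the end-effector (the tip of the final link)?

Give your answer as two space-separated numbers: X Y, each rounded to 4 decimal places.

Answer: 0.1454 -12.8150

Derivation:
joint[0] = (0.0000, 0.0000)  (base)
link 0: phi[0] = -60 = -60 deg
  cos(-60 deg) = 0.5000, sin(-60 deg) = -0.8660
  joint[1] = (0.0000, 0.0000) + 5.9 * (0.5000, -0.8660) = (0.0000 + 2.9500, 0.0000 + -5.1095) = (2.9500, -5.1095)
link 1: phi[1] = -60 + -50 = -110 deg
  cos(-110 deg) = -0.3420, sin(-110 deg) = -0.9397
  joint[2] = (2.9500, -5.1095) + 8.2 * (-0.3420, -0.9397) = (2.9500 + -2.8046, -5.1095 + -7.7055) = (0.1454, -12.8150)
End effector: (0.1454, -12.8150)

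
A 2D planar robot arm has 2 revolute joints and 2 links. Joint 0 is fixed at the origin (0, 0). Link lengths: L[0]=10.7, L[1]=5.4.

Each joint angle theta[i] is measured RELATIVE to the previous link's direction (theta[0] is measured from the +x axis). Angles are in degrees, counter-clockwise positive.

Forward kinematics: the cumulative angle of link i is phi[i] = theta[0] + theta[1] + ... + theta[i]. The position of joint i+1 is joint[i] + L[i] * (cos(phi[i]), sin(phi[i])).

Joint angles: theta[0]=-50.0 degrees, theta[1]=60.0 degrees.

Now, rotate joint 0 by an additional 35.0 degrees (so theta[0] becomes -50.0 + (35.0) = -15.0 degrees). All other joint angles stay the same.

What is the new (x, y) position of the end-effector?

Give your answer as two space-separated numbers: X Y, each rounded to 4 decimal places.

joint[0] = (0.0000, 0.0000)  (base)
link 0: phi[0] = -15 = -15 deg
  cos(-15 deg) = 0.9659, sin(-15 deg) = -0.2588
  joint[1] = (0.0000, 0.0000) + 10.7 * (0.9659, -0.2588) = (0.0000 + 10.3354, 0.0000 + -2.7694) = (10.3354, -2.7694)
link 1: phi[1] = -15 + 60 = 45 deg
  cos(45 deg) = 0.7071, sin(45 deg) = 0.7071
  joint[2] = (10.3354, -2.7694) + 5.4 * (0.7071, 0.7071) = (10.3354 + 3.8184, -2.7694 + 3.8184) = (14.1538, 1.0490)
End effector: (14.1538, 1.0490)

Answer: 14.1538 1.0490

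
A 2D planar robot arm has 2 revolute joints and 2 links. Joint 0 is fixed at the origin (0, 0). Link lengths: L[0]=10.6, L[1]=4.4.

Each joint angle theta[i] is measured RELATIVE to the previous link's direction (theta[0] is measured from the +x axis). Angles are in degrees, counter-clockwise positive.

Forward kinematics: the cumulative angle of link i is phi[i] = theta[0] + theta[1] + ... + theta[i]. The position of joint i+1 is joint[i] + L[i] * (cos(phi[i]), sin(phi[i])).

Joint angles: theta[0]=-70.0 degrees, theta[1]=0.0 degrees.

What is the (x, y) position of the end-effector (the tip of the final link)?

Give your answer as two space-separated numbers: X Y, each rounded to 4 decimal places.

joint[0] = (0.0000, 0.0000)  (base)
link 0: phi[0] = -70 = -70 deg
  cos(-70 deg) = 0.3420, sin(-70 deg) = -0.9397
  joint[1] = (0.0000, 0.0000) + 10.6 * (0.3420, -0.9397) = (0.0000 + 3.6254, 0.0000 + -9.9607) = (3.6254, -9.9607)
link 1: phi[1] = -70 + 0 = -70 deg
  cos(-70 deg) = 0.3420, sin(-70 deg) = -0.9397
  joint[2] = (3.6254, -9.9607) + 4.4 * (0.3420, -0.9397) = (3.6254 + 1.5049, -9.9607 + -4.1346) = (5.1303, -14.0954)
End effector: (5.1303, -14.0954)

Answer: 5.1303 -14.0954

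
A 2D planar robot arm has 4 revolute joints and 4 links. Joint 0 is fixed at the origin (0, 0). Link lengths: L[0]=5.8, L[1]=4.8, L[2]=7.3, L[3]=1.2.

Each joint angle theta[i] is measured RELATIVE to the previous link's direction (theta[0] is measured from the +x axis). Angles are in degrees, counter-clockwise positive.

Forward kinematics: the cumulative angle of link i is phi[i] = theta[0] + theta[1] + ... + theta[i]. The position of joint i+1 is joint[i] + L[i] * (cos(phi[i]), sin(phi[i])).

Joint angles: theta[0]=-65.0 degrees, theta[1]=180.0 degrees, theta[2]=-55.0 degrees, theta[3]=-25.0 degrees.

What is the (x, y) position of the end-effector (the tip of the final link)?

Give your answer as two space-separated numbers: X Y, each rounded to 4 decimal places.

Answer: 5.0556 6.1040

Derivation:
joint[0] = (0.0000, 0.0000)  (base)
link 0: phi[0] = -65 = -65 deg
  cos(-65 deg) = 0.4226, sin(-65 deg) = -0.9063
  joint[1] = (0.0000, 0.0000) + 5.8 * (0.4226, -0.9063) = (0.0000 + 2.4512, 0.0000 + -5.2566) = (2.4512, -5.2566)
link 1: phi[1] = -65 + 180 = 115 deg
  cos(115 deg) = -0.4226, sin(115 deg) = 0.9063
  joint[2] = (2.4512, -5.2566) + 4.8 * (-0.4226, 0.9063) = (2.4512 + -2.0286, -5.2566 + 4.3503) = (0.4226, -0.9063)
link 2: phi[2] = -65 + 180 + -55 = 60 deg
  cos(60 deg) = 0.5000, sin(60 deg) = 0.8660
  joint[3] = (0.4226, -0.9063) + 7.3 * (0.5000, 0.8660) = (0.4226 + 3.6500, -0.9063 + 6.3220) = (4.0726, 5.4157)
link 3: phi[3] = -65 + 180 + -55 + -25 = 35 deg
  cos(35 deg) = 0.8192, sin(35 deg) = 0.5736
  joint[4] = (4.0726, 5.4157) + 1.2 * (0.8192, 0.5736) = (4.0726 + 0.9830, 5.4157 + 0.6883) = (5.0556, 6.1040)
End effector: (5.0556, 6.1040)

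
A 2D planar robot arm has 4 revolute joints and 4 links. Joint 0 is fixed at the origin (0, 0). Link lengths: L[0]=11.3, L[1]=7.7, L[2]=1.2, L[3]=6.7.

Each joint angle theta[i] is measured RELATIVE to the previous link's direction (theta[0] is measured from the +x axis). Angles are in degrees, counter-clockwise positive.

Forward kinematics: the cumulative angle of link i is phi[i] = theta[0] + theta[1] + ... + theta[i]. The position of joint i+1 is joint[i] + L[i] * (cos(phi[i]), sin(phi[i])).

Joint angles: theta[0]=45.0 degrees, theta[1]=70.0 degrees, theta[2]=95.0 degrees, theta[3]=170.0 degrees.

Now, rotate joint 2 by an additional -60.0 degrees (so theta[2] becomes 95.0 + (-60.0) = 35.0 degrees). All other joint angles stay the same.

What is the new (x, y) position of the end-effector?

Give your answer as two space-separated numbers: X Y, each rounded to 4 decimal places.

joint[0] = (0.0000, 0.0000)  (base)
link 0: phi[0] = 45 = 45 deg
  cos(45 deg) = 0.7071, sin(45 deg) = 0.7071
  joint[1] = (0.0000, 0.0000) + 11.3 * (0.7071, 0.7071) = (0.0000 + 7.9903, 0.0000 + 7.9903) = (7.9903, 7.9903)
link 1: phi[1] = 45 + 70 = 115 deg
  cos(115 deg) = -0.4226, sin(115 deg) = 0.9063
  joint[2] = (7.9903, 7.9903) + 7.7 * (-0.4226, 0.9063) = (7.9903 + -3.2542, 7.9903 + 6.9786) = (4.7361, 14.9689)
link 2: phi[2] = 45 + 70 + 35 = 150 deg
  cos(150 deg) = -0.8660, sin(150 deg) = 0.5000
  joint[3] = (4.7361, 14.9689) + 1.2 * (-0.8660, 0.5000) = (4.7361 + -1.0392, 14.9689 + 0.6000) = (3.6969, 15.5689)
link 3: phi[3] = 45 + 70 + 35 + 170 = 320 deg
  cos(320 deg) = 0.7660, sin(320 deg) = -0.6428
  joint[4] = (3.6969, 15.5689) + 6.7 * (0.7660, -0.6428) = (3.6969 + 5.1325, 15.5689 + -4.3067) = (8.8294, 11.2622)
End effector: (8.8294, 11.2622)

Answer: 8.8294 11.2622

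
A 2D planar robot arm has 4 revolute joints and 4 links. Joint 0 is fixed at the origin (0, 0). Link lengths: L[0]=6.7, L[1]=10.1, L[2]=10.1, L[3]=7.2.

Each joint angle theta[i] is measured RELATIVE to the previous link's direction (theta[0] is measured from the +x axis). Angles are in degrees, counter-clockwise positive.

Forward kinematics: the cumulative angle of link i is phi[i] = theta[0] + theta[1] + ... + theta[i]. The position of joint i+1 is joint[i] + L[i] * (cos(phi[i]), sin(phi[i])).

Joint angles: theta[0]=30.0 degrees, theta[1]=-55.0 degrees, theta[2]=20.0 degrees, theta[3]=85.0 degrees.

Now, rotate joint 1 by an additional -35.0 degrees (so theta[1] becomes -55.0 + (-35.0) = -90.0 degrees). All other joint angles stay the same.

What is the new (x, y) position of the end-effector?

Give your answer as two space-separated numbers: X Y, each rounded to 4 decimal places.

joint[0] = (0.0000, 0.0000)  (base)
link 0: phi[0] = 30 = 30 deg
  cos(30 deg) = 0.8660, sin(30 deg) = 0.5000
  joint[1] = (0.0000, 0.0000) + 6.7 * (0.8660, 0.5000) = (0.0000 + 5.8024, 0.0000 + 3.3500) = (5.8024, 3.3500)
link 1: phi[1] = 30 + -90 = -60 deg
  cos(-60 deg) = 0.5000, sin(-60 deg) = -0.8660
  joint[2] = (5.8024, 3.3500) + 10.1 * (0.5000, -0.8660) = (5.8024 + 5.0500, 3.3500 + -8.7469) = (10.8524, -5.3969)
link 2: phi[2] = 30 + -90 + 20 = -40 deg
  cos(-40 deg) = 0.7660, sin(-40 deg) = -0.6428
  joint[3] = (10.8524, -5.3969) + 10.1 * (0.7660, -0.6428) = (10.8524 + 7.7370, -5.3969 + -6.4922) = (18.5894, -11.8890)
link 3: phi[3] = 30 + -90 + 20 + 85 = 45 deg
  cos(45 deg) = 0.7071, sin(45 deg) = 0.7071
  joint[4] = (18.5894, -11.8890) + 7.2 * (0.7071, 0.7071) = (18.5894 + 5.0912, -11.8890 + 5.0912) = (23.6806, -6.7978)
End effector: (23.6806, -6.7978)

Answer: 23.6806 -6.7978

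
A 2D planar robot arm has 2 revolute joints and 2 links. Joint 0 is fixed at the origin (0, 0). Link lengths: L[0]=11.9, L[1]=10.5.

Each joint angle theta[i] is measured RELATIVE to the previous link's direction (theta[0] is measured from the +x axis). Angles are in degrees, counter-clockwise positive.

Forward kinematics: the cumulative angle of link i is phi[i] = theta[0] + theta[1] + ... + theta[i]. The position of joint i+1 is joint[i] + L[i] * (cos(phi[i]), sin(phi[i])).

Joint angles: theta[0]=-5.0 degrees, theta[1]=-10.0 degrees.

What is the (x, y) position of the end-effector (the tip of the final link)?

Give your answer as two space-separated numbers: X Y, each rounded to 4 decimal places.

joint[0] = (0.0000, 0.0000)  (base)
link 0: phi[0] = -5 = -5 deg
  cos(-5 deg) = 0.9962, sin(-5 deg) = -0.0872
  joint[1] = (0.0000, 0.0000) + 11.9 * (0.9962, -0.0872) = (0.0000 + 11.8547, 0.0000 + -1.0372) = (11.8547, -1.0372)
link 1: phi[1] = -5 + -10 = -15 deg
  cos(-15 deg) = 0.9659, sin(-15 deg) = -0.2588
  joint[2] = (11.8547, -1.0372) + 10.5 * (0.9659, -0.2588) = (11.8547 + 10.1422, -1.0372 + -2.7176) = (21.9969, -3.7548)
End effector: (21.9969, -3.7548)

Answer: 21.9969 -3.7548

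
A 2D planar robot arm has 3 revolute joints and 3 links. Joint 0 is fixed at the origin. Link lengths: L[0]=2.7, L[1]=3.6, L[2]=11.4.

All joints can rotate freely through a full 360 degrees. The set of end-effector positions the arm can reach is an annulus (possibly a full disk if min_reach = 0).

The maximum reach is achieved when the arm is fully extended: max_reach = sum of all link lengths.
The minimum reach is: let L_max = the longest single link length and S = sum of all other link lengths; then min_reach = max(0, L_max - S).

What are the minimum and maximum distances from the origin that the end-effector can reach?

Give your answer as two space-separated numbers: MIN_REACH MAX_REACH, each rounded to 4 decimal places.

Answer: 5.1000 17.7000

Derivation:
Link lengths: [2.7, 3.6, 11.4]
max_reach = 2.7 + 3.6 + 11.4 = 17.7
L_max = max([2.7, 3.6, 11.4]) = 11.4
S (sum of others) = 17.7 - 11.4 = 6.3
min_reach = max(0, 11.4 - 6.3) = max(0, 5.1) = 5.1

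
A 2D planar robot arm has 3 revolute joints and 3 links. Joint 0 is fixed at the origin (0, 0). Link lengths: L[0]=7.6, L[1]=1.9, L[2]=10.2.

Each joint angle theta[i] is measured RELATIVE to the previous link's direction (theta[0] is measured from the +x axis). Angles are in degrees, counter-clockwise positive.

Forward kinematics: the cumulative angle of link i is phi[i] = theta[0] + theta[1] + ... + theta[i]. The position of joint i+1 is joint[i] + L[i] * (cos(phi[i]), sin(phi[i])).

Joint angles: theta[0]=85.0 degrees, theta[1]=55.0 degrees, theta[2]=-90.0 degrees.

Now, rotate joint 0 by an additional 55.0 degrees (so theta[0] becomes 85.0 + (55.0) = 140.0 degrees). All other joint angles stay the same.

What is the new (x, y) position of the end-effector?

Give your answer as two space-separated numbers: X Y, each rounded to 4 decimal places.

joint[0] = (0.0000, 0.0000)  (base)
link 0: phi[0] = 140 = 140 deg
  cos(140 deg) = -0.7660, sin(140 deg) = 0.6428
  joint[1] = (0.0000, 0.0000) + 7.6 * (-0.7660, 0.6428) = (0.0000 + -5.8219, 0.0000 + 4.8852) = (-5.8219, 4.8852)
link 1: phi[1] = 140 + 55 = 195 deg
  cos(195 deg) = -0.9659, sin(195 deg) = -0.2588
  joint[2] = (-5.8219, 4.8852) + 1.9 * (-0.9659, -0.2588) = (-5.8219 + -1.8353, 4.8852 + -0.4918) = (-7.6572, 4.3934)
link 2: phi[2] = 140 + 55 + -90 = 105 deg
  cos(105 deg) = -0.2588, sin(105 deg) = 0.9659
  joint[3] = (-7.6572, 4.3934) + 10.2 * (-0.2588, 0.9659) = (-7.6572 + -2.6400, 4.3934 + 9.8524) = (-10.2972, 14.2459)
End effector: (-10.2972, 14.2459)

Answer: -10.2972 14.2459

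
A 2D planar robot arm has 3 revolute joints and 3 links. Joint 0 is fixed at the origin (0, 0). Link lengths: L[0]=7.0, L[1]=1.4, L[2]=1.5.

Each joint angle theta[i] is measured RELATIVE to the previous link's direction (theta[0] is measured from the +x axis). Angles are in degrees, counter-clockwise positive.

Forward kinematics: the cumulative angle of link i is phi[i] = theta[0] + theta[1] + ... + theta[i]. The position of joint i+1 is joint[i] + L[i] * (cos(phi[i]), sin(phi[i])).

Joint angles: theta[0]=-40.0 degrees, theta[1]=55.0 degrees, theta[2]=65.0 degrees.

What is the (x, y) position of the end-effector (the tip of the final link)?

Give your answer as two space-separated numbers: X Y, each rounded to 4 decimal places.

Answer: 6.9751 -2.6600

Derivation:
joint[0] = (0.0000, 0.0000)  (base)
link 0: phi[0] = -40 = -40 deg
  cos(-40 deg) = 0.7660, sin(-40 deg) = -0.6428
  joint[1] = (0.0000, 0.0000) + 7 * (0.7660, -0.6428) = (0.0000 + 5.3623, 0.0000 + -4.4995) = (5.3623, -4.4995)
link 1: phi[1] = -40 + 55 = 15 deg
  cos(15 deg) = 0.9659, sin(15 deg) = 0.2588
  joint[2] = (5.3623, -4.4995) + 1.4 * (0.9659, 0.2588) = (5.3623 + 1.3523, -4.4995 + 0.3623) = (6.7146, -4.1372)
link 2: phi[2] = -40 + 55 + 65 = 80 deg
  cos(80 deg) = 0.1736, sin(80 deg) = 0.9848
  joint[3] = (6.7146, -4.1372) + 1.5 * (0.1736, 0.9848) = (6.7146 + 0.2605, -4.1372 + 1.4772) = (6.9751, -2.6600)
End effector: (6.9751, -2.6600)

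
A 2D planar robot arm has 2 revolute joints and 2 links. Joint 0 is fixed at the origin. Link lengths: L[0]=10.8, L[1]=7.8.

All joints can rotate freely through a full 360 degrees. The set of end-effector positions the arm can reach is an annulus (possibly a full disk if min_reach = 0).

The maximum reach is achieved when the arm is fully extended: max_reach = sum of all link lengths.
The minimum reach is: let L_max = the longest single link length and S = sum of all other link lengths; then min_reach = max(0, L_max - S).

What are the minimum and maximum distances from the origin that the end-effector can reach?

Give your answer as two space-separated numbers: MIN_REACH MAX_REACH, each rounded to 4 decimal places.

Answer: 3.0000 18.6000

Derivation:
Link lengths: [10.8, 7.8]
max_reach = 10.8 + 7.8 = 18.6
L_max = max([10.8, 7.8]) = 10.8
S (sum of others) = 18.6 - 10.8 = 7.8
min_reach = max(0, 10.8 - 7.8) = max(0, 3) = 3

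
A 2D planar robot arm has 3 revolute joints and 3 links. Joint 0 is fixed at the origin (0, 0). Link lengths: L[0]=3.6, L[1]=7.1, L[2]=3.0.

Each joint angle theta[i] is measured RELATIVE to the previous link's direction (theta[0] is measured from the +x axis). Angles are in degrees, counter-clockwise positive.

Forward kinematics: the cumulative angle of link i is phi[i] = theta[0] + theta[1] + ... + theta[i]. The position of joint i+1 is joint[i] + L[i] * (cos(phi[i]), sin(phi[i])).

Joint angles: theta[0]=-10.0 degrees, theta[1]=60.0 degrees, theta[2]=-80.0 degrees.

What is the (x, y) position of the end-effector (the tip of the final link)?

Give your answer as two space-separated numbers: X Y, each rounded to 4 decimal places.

Answer: 10.7072 3.3138

Derivation:
joint[0] = (0.0000, 0.0000)  (base)
link 0: phi[0] = -10 = -10 deg
  cos(-10 deg) = 0.9848, sin(-10 deg) = -0.1736
  joint[1] = (0.0000, 0.0000) + 3.6 * (0.9848, -0.1736) = (0.0000 + 3.5453, 0.0000 + -0.6251) = (3.5453, -0.6251)
link 1: phi[1] = -10 + 60 = 50 deg
  cos(50 deg) = 0.6428, sin(50 deg) = 0.7660
  joint[2] = (3.5453, -0.6251) + 7.1 * (0.6428, 0.7660) = (3.5453 + 4.5638, -0.6251 + 5.4389) = (8.1091, 4.8138)
link 2: phi[2] = -10 + 60 + -80 = -30 deg
  cos(-30 deg) = 0.8660, sin(-30 deg) = -0.5000
  joint[3] = (8.1091, 4.8138) + 3 * (0.8660, -0.5000) = (8.1091 + 2.5981, 4.8138 + -1.5000) = (10.7072, 3.3138)
End effector: (10.7072, 3.3138)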